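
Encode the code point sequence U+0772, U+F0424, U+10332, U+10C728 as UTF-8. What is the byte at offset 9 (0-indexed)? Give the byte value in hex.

U+0772 → 2-byte form DD B2 at offsets 0–1.
U+F0424 → 4-byte form F3 B0 90 A4 at offsets 2–5.
U+10332 → 4-byte form F0 90 8C B2 at offsets 6–9.
Offset 9 falls in char 3's range; it's byte 4 of F0 90 8C B2 = 0xB2.

0xB2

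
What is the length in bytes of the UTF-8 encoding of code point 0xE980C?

U+E980C = 0xE980C. UTF-8 uses 1 byte below 0x80, 2 below 0x800, 3 below 0x10000, 4 up to 0x10FFFF. 0xE980C is in U+10000–U+10FFFF → 4 bytes.

4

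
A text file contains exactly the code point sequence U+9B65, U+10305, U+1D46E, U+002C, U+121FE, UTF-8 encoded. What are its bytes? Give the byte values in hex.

E9 AD A5 F0 90 8C 85 F0 9D 91 AE 2C F0 92 87 BE

U+9B65: 3-byte form → E9 AD A5.
U+10305: 4-byte form → F0 90 8C 85.
U+1D46E: 4-byte form → F0 9D 91 AE.
U+002C: 1-byte form → 2C.
U+121FE: 4-byte form → F0 92 87 BE.
Concatenated (16 bytes): E9 AD A5 F0 90 8C 85 F0 9D 91 AE 2C F0 92 87 BE.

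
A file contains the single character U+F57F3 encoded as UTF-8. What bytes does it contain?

U+F57F3 = 0xF57F3 = 1005555 decimal. In range U+10000–U+10FFFF → 4-byte form: 11110xxx 10xxxxxx 10xxxxxx 10xxxxxx.
Binary (21 bits): 011110101011111110011.
Split 3+6+6+6: 011 | 110101 | 011111 | 110011.
Byte 1: 11110011 = 0xF3.
Byte 2: 10110101 = 0xB5.
Byte 3: 10011111 = 0x9F.
Byte 4: 10110011 = 0xB3.

F3 B5 9F B3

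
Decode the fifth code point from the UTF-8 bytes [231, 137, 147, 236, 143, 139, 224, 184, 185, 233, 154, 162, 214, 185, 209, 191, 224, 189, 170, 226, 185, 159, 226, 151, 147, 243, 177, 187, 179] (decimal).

U+05B9

Offset 0: leading byte 0xE7 = 11100111 → 3-byte char #1 = E7 89 93.
Offset 3: leading byte 0xEC = 11101100 → 3-byte char #2 = EC 8F 8B.
Offset 6: leading byte 0xE0 = 11100000 → 3-byte char #3 = E0 B8 B9.
Offset 9: leading byte 0xE9 = 11101001 → 3-byte char #4 = E9 9A A2.
Offset 12: leading byte 0xD6 = 11010110 → 2-byte char #5 = D6 B9.
Leading byte 0xD6 = 11010110 matches 110xxxxx → 2-byte sequence.
Byte 1: 0xD6 = 11010110, payload 10110 (5 bits).
Byte 2: 0xB9 = 10111001 (10xxxxxx ✓), payload 111001.
Concatenate: 10110111001 = 0x5B9 (11 bits → U+05B9).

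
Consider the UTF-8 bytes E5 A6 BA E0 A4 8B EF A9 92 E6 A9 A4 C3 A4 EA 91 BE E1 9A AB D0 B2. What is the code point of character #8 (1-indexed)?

U+0432

Offset 0: leading byte 0xE5 = 11100101 → 3-byte char #1 = E5 A6 BA.
Offset 3: leading byte 0xE0 = 11100000 → 3-byte char #2 = E0 A4 8B.
Offset 6: leading byte 0xEF = 11101111 → 3-byte char #3 = EF A9 92.
Offset 9: leading byte 0xE6 = 11100110 → 3-byte char #4 = E6 A9 A4.
Offset 12: leading byte 0xC3 = 11000011 → 2-byte char #5 = C3 A4.
Offset 14: leading byte 0xEA = 11101010 → 3-byte char #6 = EA 91 BE.
Offset 17: leading byte 0xE1 = 11100001 → 3-byte char #7 = E1 9A AB.
Offset 20: leading byte 0xD0 = 11010000 → 2-byte char #8 = D0 B2.
Leading byte 0xD0 = 11010000 matches 110xxxxx → 2-byte sequence.
Byte 1: 0xD0 = 11010000, payload 10000 (5 bits).
Byte 2: 0xB2 = 10110010 (10xxxxxx ✓), payload 110010.
Concatenate: 10000110010 = 0x432 (11 bits → U+0432).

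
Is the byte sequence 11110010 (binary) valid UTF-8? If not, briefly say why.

Leading byte 0xF2 = 11110010 → 4-byte form, but only 1 byte is present.

invalid (sequence truncated)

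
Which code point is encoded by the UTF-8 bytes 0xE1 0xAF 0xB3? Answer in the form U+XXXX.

Leading byte 0xE1 = 11100001 matches 1110xxxx → 3-byte sequence.
Byte 1: 0xE1 = 11100001, payload 0001 (4 bits).
Byte 2: 0xAF = 10101111 (10xxxxxx ✓), payload 101111.
Byte 3: 0xB3 = 10110011 (10xxxxxx ✓), payload 110011.
Concatenate: 0001101111110011 = 0x1BF3 (16 bits → U+1BF3).

U+1BF3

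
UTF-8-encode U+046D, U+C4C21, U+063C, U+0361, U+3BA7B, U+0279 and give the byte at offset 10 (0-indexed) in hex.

U+046D → 2-byte form D1 AD at offsets 0–1.
U+C4C21 → 4-byte form F3 84 B0 A1 at offsets 2–5.
U+063C → 2-byte form D8 BC at offsets 6–7.
U+0361 → 2-byte form CD A1 at offsets 8–9.
U+3BA7B → 4-byte form F0 BB A9 BB at offsets 10–13.
Offset 10 falls in char 5's range; it's byte 1 of F0 BB A9 BB = 0xF0.

0xF0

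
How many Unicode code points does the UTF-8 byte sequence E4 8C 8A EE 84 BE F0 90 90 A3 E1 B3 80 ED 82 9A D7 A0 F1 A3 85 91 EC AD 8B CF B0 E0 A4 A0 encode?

Byte at offset 0: 0xE4 = 11100100 → 3-byte char (#1). Advance 3.
Byte at offset 3: 0xEE = 11101110 → 3-byte char (#2). Advance 3.
Byte at offset 6: 0xF0 = 11110000 → 4-byte char (#3). Advance 4.
Byte at offset 10: 0xE1 = 11100001 → 3-byte char (#4). Advance 3.
Byte at offset 13: 0xED = 11101101 → 3-byte char (#5). Advance 3.
Byte at offset 16: 0xD7 = 11010111 → 2-byte char (#6). Advance 2.
Byte at offset 18: 0xF1 = 11110001 → 4-byte char (#7). Advance 4.
Byte at offset 22: 0xEC = 11101100 → 3-byte char (#8). Advance 3.
Byte at offset 25: 0xCF = 11001111 → 2-byte char (#9). Advance 2.
Byte at offset 27: 0xE0 = 11100000 → 3-byte char (#10). Advance 3.
Reached end at offset 30 after 10 code points.

10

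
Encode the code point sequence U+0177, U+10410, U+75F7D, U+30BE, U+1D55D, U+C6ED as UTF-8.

U+0177: 2-byte form → C5 B7.
U+10410: 4-byte form → F0 90 90 90.
U+75F7D: 4-byte form → F1 B5 BD BD.
U+30BE: 3-byte form → E3 82 BE.
U+1D55D: 4-byte form → F0 9D 95 9D.
U+C6ED: 3-byte form → EC 9B AD.
Concatenated (20 bytes): C5 B7 F0 90 90 90 F1 B5 BD BD E3 82 BE F0 9D 95 9D EC 9B AD.

C5 B7 F0 90 90 90 F1 B5 BD BD E3 82 BE F0 9D 95 9D EC 9B AD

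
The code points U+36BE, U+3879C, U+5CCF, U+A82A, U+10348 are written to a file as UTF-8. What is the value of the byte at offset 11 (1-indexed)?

1-indexed offset 11 is 0-indexed offset 10.
U+36BE → 3-byte form E3 9A BE at offsets 0–2.
U+3879C → 4-byte form F0 B8 9E 9C at offsets 3–6.
U+5CCF → 3-byte form E5 B3 8F at offsets 7–9.
U+A82A → 3-byte form EA A0 AA at offsets 10–12.
Offset 10 falls in char 4's range; it's byte 1 of EA A0 AA = 0xEA.

0xEA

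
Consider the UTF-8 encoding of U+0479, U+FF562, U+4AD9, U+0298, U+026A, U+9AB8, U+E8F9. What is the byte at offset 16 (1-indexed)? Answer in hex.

1-indexed offset 16 is 0-indexed offset 15.
U+0479 → 2-byte form D1 B9 at offsets 0–1.
U+FF562 → 4-byte form F3 BF 95 A2 at offsets 2–5.
U+4AD9 → 3-byte form E4 AB 99 at offsets 6–8.
U+0298 → 2-byte form CA 98 at offsets 9–10.
U+026A → 2-byte form C9 AA at offsets 11–12.
U+9AB8 → 3-byte form E9 AA B8 at offsets 13–15.
Offset 15 falls in char 6's range; it's byte 3 of E9 AA B8 = 0xB8.

0xB8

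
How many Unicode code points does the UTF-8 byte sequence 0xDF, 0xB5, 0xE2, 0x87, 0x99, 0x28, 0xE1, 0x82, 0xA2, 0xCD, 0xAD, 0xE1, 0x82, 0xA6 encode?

6

Byte at offset 0: 0xDF = 11011111 → 2-byte char (#1). Advance 2.
Byte at offset 2: 0xE2 = 11100010 → 3-byte char (#2). Advance 3.
Byte at offset 5: 0x28 = 00101000 → 1-byte char (#3). Advance 1.
Byte at offset 6: 0xE1 = 11100001 → 3-byte char (#4). Advance 3.
Byte at offset 9: 0xCD = 11001101 → 2-byte char (#5). Advance 2.
Byte at offset 11: 0xE1 = 11100001 → 3-byte char (#6). Advance 3.
Reached end at offset 14 after 6 code points.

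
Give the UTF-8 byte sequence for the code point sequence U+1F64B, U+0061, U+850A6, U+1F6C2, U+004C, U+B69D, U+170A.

F0 9F 99 8B 61 F2 85 82 A6 F0 9F 9B 82 4C EB 9A 9D E1 9C 8A

U+1F64B: 4-byte form → F0 9F 99 8B.
U+0061: 1-byte form → 61.
U+850A6: 4-byte form → F2 85 82 A6.
U+1F6C2: 4-byte form → F0 9F 9B 82.
U+004C: 1-byte form → 4C.
U+B69D: 3-byte form → EB 9A 9D.
U+170A: 3-byte form → E1 9C 8A.
Concatenated (20 bytes): F0 9F 99 8B 61 F2 85 82 A6 F0 9F 9B 82 4C EB 9A 9D E1 9C 8A.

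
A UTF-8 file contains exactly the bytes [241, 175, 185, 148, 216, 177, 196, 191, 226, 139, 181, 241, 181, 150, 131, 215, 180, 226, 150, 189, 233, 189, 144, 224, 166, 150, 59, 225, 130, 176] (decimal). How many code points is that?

11

Byte at offset 0: 0xF1 = 11110001 → 4-byte char (#1). Advance 4.
Byte at offset 4: 0xD8 = 11011000 → 2-byte char (#2). Advance 2.
Byte at offset 6: 0xC4 = 11000100 → 2-byte char (#3). Advance 2.
Byte at offset 8: 0xE2 = 11100010 → 3-byte char (#4). Advance 3.
Byte at offset 11: 0xF1 = 11110001 → 4-byte char (#5). Advance 4.
Byte at offset 15: 0xD7 = 11010111 → 2-byte char (#6). Advance 2.
Byte at offset 17: 0xE2 = 11100010 → 3-byte char (#7). Advance 3.
Byte at offset 20: 0xE9 = 11101001 → 3-byte char (#8). Advance 3.
Byte at offset 23: 0xE0 = 11100000 → 3-byte char (#9). Advance 3.
Byte at offset 26: 0x3B = 00111011 → 1-byte char (#10). Advance 1.
Byte at offset 27: 0xE1 = 11100001 → 3-byte char (#11). Advance 3.
Reached end at offset 30 after 11 code points.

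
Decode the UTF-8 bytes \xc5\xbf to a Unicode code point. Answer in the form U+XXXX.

Leading byte 0xC5 = 11000101 matches 110xxxxx → 2-byte sequence.
Byte 1: 0xC5 = 11000101, payload 00101 (5 bits).
Byte 2: 0xBF = 10111111 (10xxxxxx ✓), payload 111111.
Concatenate: 00101111111 = 0x17F (11 bits → U+017F).

U+017F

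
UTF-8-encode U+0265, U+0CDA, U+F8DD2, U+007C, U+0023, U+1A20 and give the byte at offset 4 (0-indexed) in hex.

U+0265 → 2-byte form C9 A5 at offsets 0–1.
U+0CDA → 3-byte form E0 B3 9A at offsets 2–4.
Offset 4 falls in char 2's range; it's byte 3 of E0 B3 9A = 0x9A.

0x9A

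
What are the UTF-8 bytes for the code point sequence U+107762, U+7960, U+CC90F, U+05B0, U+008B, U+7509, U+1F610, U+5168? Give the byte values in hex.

U+107762: 4-byte form → F4 87 9D A2.
U+7960: 3-byte form → E7 A5 A0.
U+CC90F: 4-byte form → F3 8C A4 8F.
U+05B0: 2-byte form → D6 B0.
U+008B: 2-byte form → C2 8B.
U+7509: 3-byte form → E7 94 89.
U+1F610: 4-byte form → F0 9F 98 90.
U+5168: 3-byte form → E5 85 A8.
Concatenated (25 bytes): F4 87 9D A2 E7 A5 A0 F3 8C A4 8F D6 B0 C2 8B E7 94 89 F0 9F 98 90 E5 85 A8.

F4 87 9D A2 E7 A5 A0 F3 8C A4 8F D6 B0 C2 8B E7 94 89 F0 9F 98 90 E5 85 A8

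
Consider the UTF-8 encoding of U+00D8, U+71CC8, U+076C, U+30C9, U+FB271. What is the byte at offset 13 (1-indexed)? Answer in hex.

0xBB

1-indexed offset 13 is 0-indexed offset 12.
U+00D8 → 2-byte form C3 98 at offsets 0–1.
U+71CC8 → 4-byte form F1 B1 B3 88 at offsets 2–5.
U+076C → 2-byte form DD AC at offsets 6–7.
U+30C9 → 3-byte form E3 83 89 at offsets 8–10.
U+FB271 → 4-byte form F3 BB 89 B1 at offsets 11–14.
Offset 12 falls in char 5's range; it's byte 2 of F3 BB 89 B1 = 0xBB.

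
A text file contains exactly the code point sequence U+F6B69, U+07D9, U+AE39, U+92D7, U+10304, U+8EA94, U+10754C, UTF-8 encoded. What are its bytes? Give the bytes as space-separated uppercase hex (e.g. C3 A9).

U+F6B69: 4-byte form → F3 B6 AD A9.
U+07D9: 2-byte form → DF 99.
U+AE39: 3-byte form → EA B8 B9.
U+92D7: 3-byte form → E9 8B 97.
U+10304: 4-byte form → F0 90 8C 84.
U+8EA94: 4-byte form → F2 8E AA 94.
U+10754C: 4-byte form → F4 87 95 8C.
Concatenated (24 bytes): F3 B6 AD A9 DF 99 EA B8 B9 E9 8B 97 F0 90 8C 84 F2 8E AA 94 F4 87 95 8C.

F3 B6 AD A9 DF 99 EA B8 B9 E9 8B 97 F0 90 8C 84 F2 8E AA 94 F4 87 95 8C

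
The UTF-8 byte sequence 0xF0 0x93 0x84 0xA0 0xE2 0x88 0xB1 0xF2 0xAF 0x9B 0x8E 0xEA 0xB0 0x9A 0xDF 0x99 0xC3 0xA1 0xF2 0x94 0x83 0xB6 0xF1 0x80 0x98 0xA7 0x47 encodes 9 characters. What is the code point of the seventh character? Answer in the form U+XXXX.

Offset 0: leading byte 0xF0 = 11110000 → 4-byte char #1 = F0 93 84 A0.
Offset 4: leading byte 0xE2 = 11100010 → 3-byte char #2 = E2 88 B1.
Offset 7: leading byte 0xF2 = 11110010 → 4-byte char #3 = F2 AF 9B 8E.
Offset 11: leading byte 0xEA = 11101010 → 3-byte char #4 = EA B0 9A.
Offset 14: leading byte 0xDF = 11011111 → 2-byte char #5 = DF 99.
Offset 16: leading byte 0xC3 = 11000011 → 2-byte char #6 = C3 A1.
Offset 18: leading byte 0xF2 = 11110010 → 4-byte char #7 = F2 94 83 B6.
Leading byte 0xF2 = 11110010 matches 11110xxx → 4-byte sequence.
Byte 1: 0xF2 = 11110010, payload 010 (3 bits).
Byte 2: 0x94 = 10010100 (10xxxxxx ✓), payload 010100.
Byte 3: 0x83 = 10000011 (10xxxxxx ✓), payload 000011.
Byte 4: 0xB6 = 10110110 (10xxxxxx ✓), payload 110110.
Concatenate: 010010100000011110110 = 0x940F6 (21 bits → U+940F6).

U+940F6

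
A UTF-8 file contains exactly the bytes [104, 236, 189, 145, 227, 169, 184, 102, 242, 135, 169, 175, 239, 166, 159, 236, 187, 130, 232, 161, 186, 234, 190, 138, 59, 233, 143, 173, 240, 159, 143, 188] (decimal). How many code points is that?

Byte at offset 0: 0x68 = 01101000 → 1-byte char (#1). Advance 1.
Byte at offset 1: 0xEC = 11101100 → 3-byte char (#2). Advance 3.
Byte at offset 4: 0xE3 = 11100011 → 3-byte char (#3). Advance 3.
Byte at offset 7: 0x66 = 01100110 → 1-byte char (#4). Advance 1.
Byte at offset 8: 0xF2 = 11110010 → 4-byte char (#5). Advance 4.
Byte at offset 12: 0xEF = 11101111 → 3-byte char (#6). Advance 3.
Byte at offset 15: 0xEC = 11101100 → 3-byte char (#7). Advance 3.
Byte at offset 18: 0xE8 = 11101000 → 3-byte char (#8). Advance 3.
Byte at offset 21: 0xEA = 11101010 → 3-byte char (#9). Advance 3.
Byte at offset 24: 0x3B = 00111011 → 1-byte char (#10). Advance 1.
Byte at offset 25: 0xE9 = 11101001 → 3-byte char (#11). Advance 3.
Byte at offset 28: 0xF0 = 11110000 → 4-byte char (#12). Advance 4.
Reached end at offset 32 after 12 code points.

12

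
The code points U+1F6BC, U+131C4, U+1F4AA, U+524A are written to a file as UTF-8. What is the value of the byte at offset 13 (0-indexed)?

U+1F6BC → 4-byte form F0 9F 9A BC at offsets 0–3.
U+131C4 → 4-byte form F0 93 87 84 at offsets 4–7.
U+1F4AA → 4-byte form F0 9F 92 AA at offsets 8–11.
U+524A → 3-byte form E5 89 8A at offsets 12–14.
Offset 13 falls in char 4's range; it's byte 2 of E5 89 8A = 0x89.

0x89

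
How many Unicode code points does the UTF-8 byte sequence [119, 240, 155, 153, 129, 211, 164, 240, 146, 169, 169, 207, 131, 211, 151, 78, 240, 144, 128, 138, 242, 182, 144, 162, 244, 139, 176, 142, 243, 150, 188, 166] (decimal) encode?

11

Byte at offset 0: 0x77 = 01110111 → 1-byte char (#1). Advance 1.
Byte at offset 1: 0xF0 = 11110000 → 4-byte char (#2). Advance 4.
Byte at offset 5: 0xD3 = 11010011 → 2-byte char (#3). Advance 2.
Byte at offset 7: 0xF0 = 11110000 → 4-byte char (#4). Advance 4.
Byte at offset 11: 0xCF = 11001111 → 2-byte char (#5). Advance 2.
Byte at offset 13: 0xD3 = 11010011 → 2-byte char (#6). Advance 2.
Byte at offset 15: 0x4E = 01001110 → 1-byte char (#7). Advance 1.
Byte at offset 16: 0xF0 = 11110000 → 4-byte char (#8). Advance 4.
Byte at offset 20: 0xF2 = 11110010 → 4-byte char (#9). Advance 4.
Byte at offset 24: 0xF4 = 11110100 → 4-byte char (#10). Advance 4.
Byte at offset 28: 0xF3 = 11110011 → 4-byte char (#11). Advance 4.
Reached end at offset 32 after 11 code points.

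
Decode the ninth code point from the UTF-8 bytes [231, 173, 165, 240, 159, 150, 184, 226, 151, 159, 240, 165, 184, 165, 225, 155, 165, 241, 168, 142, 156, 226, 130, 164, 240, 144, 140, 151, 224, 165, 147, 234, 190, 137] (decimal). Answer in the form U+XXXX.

Offset 0: leading byte 0xE7 = 11100111 → 3-byte char #1 = E7 AD A5.
Offset 3: leading byte 0xF0 = 11110000 → 4-byte char #2 = F0 9F 96 B8.
Offset 7: leading byte 0xE2 = 11100010 → 3-byte char #3 = E2 97 9F.
Offset 10: leading byte 0xF0 = 11110000 → 4-byte char #4 = F0 A5 B8 A5.
Offset 14: leading byte 0xE1 = 11100001 → 3-byte char #5 = E1 9B A5.
Offset 17: leading byte 0xF1 = 11110001 → 4-byte char #6 = F1 A8 8E 9C.
Offset 21: leading byte 0xE2 = 11100010 → 3-byte char #7 = E2 82 A4.
Offset 24: leading byte 0xF0 = 11110000 → 4-byte char #8 = F0 90 8C 97.
Offset 28: leading byte 0xE0 = 11100000 → 3-byte char #9 = E0 A5 93.
Leading byte 0xE0 = 11100000 matches 1110xxxx → 3-byte sequence.
Byte 1: 0xE0 = 11100000, payload 0000 (4 bits).
Byte 2: 0xA5 = 10100101 (10xxxxxx ✓), payload 100101.
Byte 3: 0x93 = 10010011 (10xxxxxx ✓), payload 010011.
Concatenate: 0000100101010011 = 0x953 (16 bits → U+0953).

U+0953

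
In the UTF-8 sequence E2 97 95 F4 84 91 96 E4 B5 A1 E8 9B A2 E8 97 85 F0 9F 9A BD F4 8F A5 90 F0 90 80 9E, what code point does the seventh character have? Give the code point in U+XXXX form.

U+10F950

Offset 0: leading byte 0xE2 = 11100010 → 3-byte char #1 = E2 97 95.
Offset 3: leading byte 0xF4 = 11110100 → 4-byte char #2 = F4 84 91 96.
Offset 7: leading byte 0xE4 = 11100100 → 3-byte char #3 = E4 B5 A1.
Offset 10: leading byte 0xE8 = 11101000 → 3-byte char #4 = E8 9B A2.
Offset 13: leading byte 0xE8 = 11101000 → 3-byte char #5 = E8 97 85.
Offset 16: leading byte 0xF0 = 11110000 → 4-byte char #6 = F0 9F 9A BD.
Offset 20: leading byte 0xF4 = 11110100 → 4-byte char #7 = F4 8F A5 90.
Leading byte 0xF4 = 11110100 matches 11110xxx → 4-byte sequence.
Byte 1: 0xF4 = 11110100, payload 100 (3 bits).
Byte 2: 0x8F = 10001111 (10xxxxxx ✓), payload 001111.
Byte 3: 0xA5 = 10100101 (10xxxxxx ✓), payload 100101.
Byte 4: 0x90 = 10010000 (10xxxxxx ✓), payload 010000.
Concatenate: 100001111100101010000 = 0x10F950 (21 bits → U+10F950).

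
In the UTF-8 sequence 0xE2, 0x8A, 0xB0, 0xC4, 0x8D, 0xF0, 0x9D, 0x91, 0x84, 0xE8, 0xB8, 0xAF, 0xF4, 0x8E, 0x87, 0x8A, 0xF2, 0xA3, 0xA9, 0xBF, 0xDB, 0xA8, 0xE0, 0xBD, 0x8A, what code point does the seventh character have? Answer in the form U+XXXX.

U+06E8

Offset 0: leading byte 0xE2 = 11100010 → 3-byte char #1 = E2 8A B0.
Offset 3: leading byte 0xC4 = 11000100 → 2-byte char #2 = C4 8D.
Offset 5: leading byte 0xF0 = 11110000 → 4-byte char #3 = F0 9D 91 84.
Offset 9: leading byte 0xE8 = 11101000 → 3-byte char #4 = E8 B8 AF.
Offset 12: leading byte 0xF4 = 11110100 → 4-byte char #5 = F4 8E 87 8A.
Offset 16: leading byte 0xF2 = 11110010 → 4-byte char #6 = F2 A3 A9 BF.
Offset 20: leading byte 0xDB = 11011011 → 2-byte char #7 = DB A8.
Leading byte 0xDB = 11011011 matches 110xxxxx → 2-byte sequence.
Byte 1: 0xDB = 11011011, payload 11011 (5 bits).
Byte 2: 0xA8 = 10101000 (10xxxxxx ✓), payload 101000.
Concatenate: 11011101000 = 0x6E8 (11 bits → U+06E8).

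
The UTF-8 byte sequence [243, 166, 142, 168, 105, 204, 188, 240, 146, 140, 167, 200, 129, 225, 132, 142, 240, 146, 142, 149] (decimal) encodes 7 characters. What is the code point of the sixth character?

U+110E

Offset 0: leading byte 0xF3 = 11110011 → 4-byte char #1 = F3 A6 8E A8.
Offset 4: leading byte 0x69 = 01101001 → 1-byte char #2 = 69.
Offset 5: leading byte 0xCC = 11001100 → 2-byte char #3 = CC BC.
Offset 7: leading byte 0xF0 = 11110000 → 4-byte char #4 = F0 92 8C A7.
Offset 11: leading byte 0xC8 = 11001000 → 2-byte char #5 = C8 81.
Offset 13: leading byte 0xE1 = 11100001 → 3-byte char #6 = E1 84 8E.
Leading byte 0xE1 = 11100001 matches 1110xxxx → 3-byte sequence.
Byte 1: 0xE1 = 11100001, payload 0001 (4 bits).
Byte 2: 0x84 = 10000100 (10xxxxxx ✓), payload 000100.
Byte 3: 0x8E = 10001110 (10xxxxxx ✓), payload 001110.
Concatenate: 0001000100001110 = 0x110E (16 bits → U+110E).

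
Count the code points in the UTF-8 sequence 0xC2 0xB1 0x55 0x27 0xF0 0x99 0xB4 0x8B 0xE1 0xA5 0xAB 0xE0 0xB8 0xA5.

6

Byte at offset 0: 0xC2 = 11000010 → 2-byte char (#1). Advance 2.
Byte at offset 2: 0x55 = 01010101 → 1-byte char (#2). Advance 1.
Byte at offset 3: 0x27 = 00100111 → 1-byte char (#3). Advance 1.
Byte at offset 4: 0xF0 = 11110000 → 4-byte char (#4). Advance 4.
Byte at offset 8: 0xE1 = 11100001 → 3-byte char (#5). Advance 3.
Byte at offset 11: 0xE0 = 11100000 → 3-byte char (#6). Advance 3.
Reached end at offset 14 after 6 code points.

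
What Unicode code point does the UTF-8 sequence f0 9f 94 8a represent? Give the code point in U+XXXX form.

Leading byte 0xF0 = 11110000 matches 11110xxx → 4-byte sequence.
Byte 1: 0xF0 = 11110000, payload 000 (3 bits).
Byte 2: 0x9F = 10011111 (10xxxxxx ✓), payload 011111.
Byte 3: 0x94 = 10010100 (10xxxxxx ✓), payload 010100.
Byte 4: 0x8A = 10001010 (10xxxxxx ✓), payload 001010.
Concatenate: 000011111010100001010 = 0x1F50A (21 bits → U+1F50A).

U+1F50A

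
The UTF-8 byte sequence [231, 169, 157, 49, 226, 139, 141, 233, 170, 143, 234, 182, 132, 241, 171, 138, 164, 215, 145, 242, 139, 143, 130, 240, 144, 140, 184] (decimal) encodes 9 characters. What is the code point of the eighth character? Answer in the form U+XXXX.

U+8B3C2

Offset 0: leading byte 0xE7 = 11100111 → 3-byte char #1 = E7 A9 9D.
Offset 3: leading byte 0x31 = 00110001 → 1-byte char #2 = 31.
Offset 4: leading byte 0xE2 = 11100010 → 3-byte char #3 = E2 8B 8D.
Offset 7: leading byte 0xE9 = 11101001 → 3-byte char #4 = E9 AA 8F.
Offset 10: leading byte 0xEA = 11101010 → 3-byte char #5 = EA B6 84.
Offset 13: leading byte 0xF1 = 11110001 → 4-byte char #6 = F1 AB 8A A4.
Offset 17: leading byte 0xD7 = 11010111 → 2-byte char #7 = D7 91.
Offset 19: leading byte 0xF2 = 11110010 → 4-byte char #8 = F2 8B 8F 82.
Leading byte 0xF2 = 11110010 matches 11110xxx → 4-byte sequence.
Byte 1: 0xF2 = 11110010, payload 010 (3 bits).
Byte 2: 0x8B = 10001011 (10xxxxxx ✓), payload 001011.
Byte 3: 0x8F = 10001111 (10xxxxxx ✓), payload 001111.
Byte 4: 0x82 = 10000010 (10xxxxxx ✓), payload 000010.
Concatenate: 010001011001111000010 = 0x8B3C2 (21 bits → U+8B3C2).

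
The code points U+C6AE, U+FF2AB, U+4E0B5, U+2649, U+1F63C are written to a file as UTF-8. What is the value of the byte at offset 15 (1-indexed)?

0xF0

1-indexed offset 15 is 0-indexed offset 14.
U+C6AE → 3-byte form EC 9A AE at offsets 0–2.
U+FF2AB → 4-byte form F3 BF 8A AB at offsets 3–6.
U+4E0B5 → 4-byte form F1 8E 82 B5 at offsets 7–10.
U+2649 → 3-byte form E2 99 89 at offsets 11–13.
U+1F63C → 4-byte form F0 9F 98 BC at offsets 14–17.
Offset 14 falls in char 5's range; it's byte 1 of F0 9F 98 BC = 0xF0.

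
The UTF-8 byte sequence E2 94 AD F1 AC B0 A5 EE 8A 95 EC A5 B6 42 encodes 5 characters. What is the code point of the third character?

U+E295

Offset 0: leading byte 0xE2 = 11100010 → 3-byte char #1 = E2 94 AD.
Offset 3: leading byte 0xF1 = 11110001 → 4-byte char #2 = F1 AC B0 A5.
Offset 7: leading byte 0xEE = 11101110 → 3-byte char #3 = EE 8A 95.
Leading byte 0xEE = 11101110 matches 1110xxxx → 3-byte sequence.
Byte 1: 0xEE = 11101110, payload 1110 (4 bits).
Byte 2: 0x8A = 10001010 (10xxxxxx ✓), payload 001010.
Byte 3: 0x95 = 10010101 (10xxxxxx ✓), payload 010101.
Concatenate: 1110001010010101 = 0xE295 (16 bits → U+E295).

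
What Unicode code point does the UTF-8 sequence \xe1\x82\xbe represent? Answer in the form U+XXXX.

U+10BE

Leading byte 0xE1 = 11100001 matches 1110xxxx → 3-byte sequence.
Byte 1: 0xE1 = 11100001, payload 0001 (4 bits).
Byte 2: 0x82 = 10000010 (10xxxxxx ✓), payload 000010.
Byte 3: 0xBE = 10111110 (10xxxxxx ✓), payload 111110.
Concatenate: 0001000010111110 = 0x10BE (16 bits → U+10BE).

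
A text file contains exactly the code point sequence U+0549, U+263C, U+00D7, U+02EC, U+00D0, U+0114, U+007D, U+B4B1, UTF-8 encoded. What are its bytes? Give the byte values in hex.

U+0549: 2-byte form → D5 89.
U+263C: 3-byte form → E2 98 BC.
U+00D7: 2-byte form → C3 97.
U+02EC: 2-byte form → CB AC.
U+00D0: 2-byte form → C3 90.
U+0114: 2-byte form → C4 94.
U+007D: 1-byte form → 7D.
U+B4B1: 3-byte form → EB 92 B1.
Concatenated (17 bytes): D5 89 E2 98 BC C3 97 CB AC C3 90 C4 94 7D EB 92 B1.

D5 89 E2 98 BC C3 97 CB AC C3 90 C4 94 7D EB 92 B1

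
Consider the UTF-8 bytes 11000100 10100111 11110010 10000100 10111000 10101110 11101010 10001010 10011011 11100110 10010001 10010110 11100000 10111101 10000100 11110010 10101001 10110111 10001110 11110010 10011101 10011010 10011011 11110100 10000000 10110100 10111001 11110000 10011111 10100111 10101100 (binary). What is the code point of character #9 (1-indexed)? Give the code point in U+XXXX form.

Offset 0: leading byte 0xC4 = 11000100 → 2-byte char #1 = C4 A7.
Offset 2: leading byte 0xF2 = 11110010 → 4-byte char #2 = F2 84 B8 AE.
Offset 6: leading byte 0xEA = 11101010 → 3-byte char #3 = EA 8A 9B.
Offset 9: leading byte 0xE6 = 11100110 → 3-byte char #4 = E6 91 96.
Offset 12: leading byte 0xE0 = 11100000 → 3-byte char #5 = E0 BD 84.
Offset 15: leading byte 0xF2 = 11110010 → 4-byte char #6 = F2 A9 B7 8E.
Offset 19: leading byte 0xF2 = 11110010 → 4-byte char #7 = F2 9D 9A 9B.
Offset 23: leading byte 0xF4 = 11110100 → 4-byte char #8 = F4 80 B4 B9.
Offset 27: leading byte 0xF0 = 11110000 → 4-byte char #9 = F0 9F A7 AC.
Leading byte 0xF0 = 11110000 matches 11110xxx → 4-byte sequence.
Byte 1: 0xF0 = 11110000, payload 000 (3 bits).
Byte 2: 0x9F = 10011111 (10xxxxxx ✓), payload 011111.
Byte 3: 0xA7 = 10100111 (10xxxxxx ✓), payload 100111.
Byte 4: 0xAC = 10101100 (10xxxxxx ✓), payload 101100.
Concatenate: 000011111100111101100 = 0x1F9EC (21 bits → U+1F9EC).

U+1F9EC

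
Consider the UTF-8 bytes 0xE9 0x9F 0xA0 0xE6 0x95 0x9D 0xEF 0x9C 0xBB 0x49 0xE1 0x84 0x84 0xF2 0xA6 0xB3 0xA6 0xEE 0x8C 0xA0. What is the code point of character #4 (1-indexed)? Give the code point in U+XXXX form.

Offset 0: leading byte 0xE9 = 11101001 → 3-byte char #1 = E9 9F A0.
Offset 3: leading byte 0xE6 = 11100110 → 3-byte char #2 = E6 95 9D.
Offset 6: leading byte 0xEF = 11101111 → 3-byte char #3 = EF 9C BB.
Offset 9: leading byte 0x49 = 01001001 → 1-byte char #4 = 49.
Leading byte 0x49 = 01001001 matches 0xxxxxxx → 1-byte sequence.
Byte 1: 0x49 = 01001001, payload 1001001 (7 bits).
Concatenate: 1001001 = 0x49 (7 bits → U+0049).

U+0049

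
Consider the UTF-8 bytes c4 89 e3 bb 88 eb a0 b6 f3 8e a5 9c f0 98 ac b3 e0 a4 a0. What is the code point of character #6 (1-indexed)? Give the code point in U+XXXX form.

U+0920

Offset 0: leading byte 0xC4 = 11000100 → 2-byte char #1 = C4 89.
Offset 2: leading byte 0xE3 = 11100011 → 3-byte char #2 = E3 BB 88.
Offset 5: leading byte 0xEB = 11101011 → 3-byte char #3 = EB A0 B6.
Offset 8: leading byte 0xF3 = 11110011 → 4-byte char #4 = F3 8E A5 9C.
Offset 12: leading byte 0xF0 = 11110000 → 4-byte char #5 = F0 98 AC B3.
Offset 16: leading byte 0xE0 = 11100000 → 3-byte char #6 = E0 A4 A0.
Leading byte 0xE0 = 11100000 matches 1110xxxx → 3-byte sequence.
Byte 1: 0xE0 = 11100000, payload 0000 (4 bits).
Byte 2: 0xA4 = 10100100 (10xxxxxx ✓), payload 100100.
Byte 3: 0xA0 = 10100000 (10xxxxxx ✓), payload 100000.
Concatenate: 0000100100100000 = 0x920 (16 bits → U+0920).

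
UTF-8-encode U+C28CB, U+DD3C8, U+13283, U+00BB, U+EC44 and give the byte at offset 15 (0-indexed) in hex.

U+C28CB → 4-byte form F3 82 A3 8B at offsets 0–3.
U+DD3C8 → 4-byte form F3 9D 8F 88 at offsets 4–7.
U+13283 → 4-byte form F0 93 8A 83 at offsets 8–11.
U+00BB → 2-byte form C2 BB at offsets 12–13.
U+EC44 → 3-byte form EE B1 84 at offsets 14–16.
Offset 15 falls in char 5's range; it's byte 2 of EE B1 84 = 0xB1.

0xB1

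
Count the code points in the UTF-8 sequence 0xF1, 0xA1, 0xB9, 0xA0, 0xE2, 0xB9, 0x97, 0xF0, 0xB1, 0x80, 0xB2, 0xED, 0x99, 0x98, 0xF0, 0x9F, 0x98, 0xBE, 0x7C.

6

Byte at offset 0: 0xF1 = 11110001 → 4-byte char (#1). Advance 4.
Byte at offset 4: 0xE2 = 11100010 → 3-byte char (#2). Advance 3.
Byte at offset 7: 0xF0 = 11110000 → 4-byte char (#3). Advance 4.
Byte at offset 11: 0xED = 11101101 → 3-byte char (#4). Advance 3.
Byte at offset 14: 0xF0 = 11110000 → 4-byte char (#5). Advance 4.
Byte at offset 18: 0x7C = 01111100 → 1-byte char (#6). Advance 1.
Reached end at offset 19 after 6 code points.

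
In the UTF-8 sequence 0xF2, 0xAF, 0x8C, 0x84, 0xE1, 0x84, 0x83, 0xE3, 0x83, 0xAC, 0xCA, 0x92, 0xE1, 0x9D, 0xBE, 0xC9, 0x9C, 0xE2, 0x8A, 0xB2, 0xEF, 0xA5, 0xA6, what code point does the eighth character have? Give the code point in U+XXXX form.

Offset 0: leading byte 0xF2 = 11110010 → 4-byte char #1 = F2 AF 8C 84.
Offset 4: leading byte 0xE1 = 11100001 → 3-byte char #2 = E1 84 83.
Offset 7: leading byte 0xE3 = 11100011 → 3-byte char #3 = E3 83 AC.
Offset 10: leading byte 0xCA = 11001010 → 2-byte char #4 = CA 92.
Offset 12: leading byte 0xE1 = 11100001 → 3-byte char #5 = E1 9D BE.
Offset 15: leading byte 0xC9 = 11001001 → 2-byte char #6 = C9 9C.
Offset 17: leading byte 0xE2 = 11100010 → 3-byte char #7 = E2 8A B2.
Offset 20: leading byte 0xEF = 11101111 → 3-byte char #8 = EF A5 A6.
Leading byte 0xEF = 11101111 matches 1110xxxx → 3-byte sequence.
Byte 1: 0xEF = 11101111, payload 1111 (4 bits).
Byte 2: 0xA5 = 10100101 (10xxxxxx ✓), payload 100101.
Byte 3: 0xA6 = 10100110 (10xxxxxx ✓), payload 100110.
Concatenate: 1111100101100110 = 0xF966 (16 bits → U+F966).

U+F966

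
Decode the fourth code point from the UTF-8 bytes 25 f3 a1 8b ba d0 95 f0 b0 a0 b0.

Offset 0: leading byte 0x25 = 00100101 → 1-byte char #1 = 25.
Offset 1: leading byte 0xF3 = 11110011 → 4-byte char #2 = F3 A1 8B BA.
Offset 5: leading byte 0xD0 = 11010000 → 2-byte char #3 = D0 95.
Offset 7: leading byte 0xF0 = 11110000 → 4-byte char #4 = F0 B0 A0 B0.
Leading byte 0xF0 = 11110000 matches 11110xxx → 4-byte sequence.
Byte 1: 0xF0 = 11110000, payload 000 (3 bits).
Byte 2: 0xB0 = 10110000 (10xxxxxx ✓), payload 110000.
Byte 3: 0xA0 = 10100000 (10xxxxxx ✓), payload 100000.
Byte 4: 0xB0 = 10110000 (10xxxxxx ✓), payload 110000.
Concatenate: 000110000100000110000 = 0x30830 (21 bits → U+30830).

U+30830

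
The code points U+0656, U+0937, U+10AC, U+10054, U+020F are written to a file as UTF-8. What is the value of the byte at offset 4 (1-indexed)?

1-indexed offset 4 is 0-indexed offset 3.
U+0656 → 2-byte form D9 96 at offsets 0–1.
U+0937 → 3-byte form E0 A4 B7 at offsets 2–4.
Offset 3 falls in char 2's range; it's byte 2 of E0 A4 B7 = 0xA4.

0xA4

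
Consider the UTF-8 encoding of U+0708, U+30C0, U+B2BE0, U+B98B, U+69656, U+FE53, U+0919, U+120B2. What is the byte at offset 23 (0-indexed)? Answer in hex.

U+0708 → 2-byte form DC 88 at offsets 0–1.
U+30C0 → 3-byte form E3 83 80 at offsets 2–4.
U+B2BE0 → 4-byte form F2 B2 AF A0 at offsets 5–8.
U+B98B → 3-byte form EB A6 8B at offsets 9–11.
U+69656 → 4-byte form F1 A9 99 96 at offsets 12–15.
U+FE53 → 3-byte form EF B9 93 at offsets 16–18.
U+0919 → 3-byte form E0 A4 99 at offsets 19–21.
U+120B2 → 4-byte form F0 92 82 B2 at offsets 22–25.
Offset 23 falls in char 8's range; it's byte 2 of F0 92 82 B2 = 0x92.

0x92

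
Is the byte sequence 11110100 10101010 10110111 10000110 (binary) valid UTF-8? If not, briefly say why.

invalid (encodes a value above U+10FFFF)

Leading byte 0xF4 = 11110100 → 4-byte form.
Payload = 0x12ADC6, which exceeds U+10FFFF, the maximum Unicode code point. (Leading bytes F5–FF, or F4 followed by ≥ 0x90, are invalid.)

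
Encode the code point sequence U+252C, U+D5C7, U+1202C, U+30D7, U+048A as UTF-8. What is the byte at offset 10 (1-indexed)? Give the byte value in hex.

0xAC

1-indexed offset 10 is 0-indexed offset 9.
U+252C → 3-byte form E2 94 AC at offsets 0–2.
U+D5C7 → 3-byte form ED 97 87 at offsets 3–5.
U+1202C → 4-byte form F0 92 80 AC at offsets 6–9.
Offset 9 falls in char 3's range; it's byte 4 of F0 92 80 AC = 0xAC.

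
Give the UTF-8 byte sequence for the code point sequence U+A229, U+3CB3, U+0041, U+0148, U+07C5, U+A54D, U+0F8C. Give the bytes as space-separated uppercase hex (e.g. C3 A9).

U+A229: 3-byte form → EA 88 A9.
U+3CB3: 3-byte form → E3 B2 B3.
U+0041: 1-byte form → 41.
U+0148: 2-byte form → C5 88.
U+07C5: 2-byte form → DF 85.
U+A54D: 3-byte form → EA 95 8D.
U+0F8C: 3-byte form → E0 BE 8C.
Concatenated (17 bytes): EA 88 A9 E3 B2 B3 41 C5 88 DF 85 EA 95 8D E0 BE 8C.

EA 88 A9 E3 B2 B3 41 C5 88 DF 85 EA 95 8D E0 BE 8C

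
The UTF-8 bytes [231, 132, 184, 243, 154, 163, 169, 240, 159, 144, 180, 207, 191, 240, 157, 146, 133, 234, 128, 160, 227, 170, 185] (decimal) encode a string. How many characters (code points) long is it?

7

Byte at offset 0: 0xE7 = 11100111 → 3-byte char (#1). Advance 3.
Byte at offset 3: 0xF3 = 11110011 → 4-byte char (#2). Advance 4.
Byte at offset 7: 0xF0 = 11110000 → 4-byte char (#3). Advance 4.
Byte at offset 11: 0xCF = 11001111 → 2-byte char (#4). Advance 2.
Byte at offset 13: 0xF0 = 11110000 → 4-byte char (#5). Advance 4.
Byte at offset 17: 0xEA = 11101010 → 3-byte char (#6). Advance 3.
Byte at offset 20: 0xE3 = 11100011 → 3-byte char (#7). Advance 3.
Reached end at offset 23 after 7 code points.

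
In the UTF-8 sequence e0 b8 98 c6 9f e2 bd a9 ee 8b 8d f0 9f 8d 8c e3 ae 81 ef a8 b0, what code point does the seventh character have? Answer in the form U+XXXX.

Offset 0: leading byte 0xE0 = 11100000 → 3-byte char #1 = E0 B8 98.
Offset 3: leading byte 0xC6 = 11000110 → 2-byte char #2 = C6 9F.
Offset 5: leading byte 0xE2 = 11100010 → 3-byte char #3 = E2 BD A9.
Offset 8: leading byte 0xEE = 11101110 → 3-byte char #4 = EE 8B 8D.
Offset 11: leading byte 0xF0 = 11110000 → 4-byte char #5 = F0 9F 8D 8C.
Offset 15: leading byte 0xE3 = 11100011 → 3-byte char #6 = E3 AE 81.
Offset 18: leading byte 0xEF = 11101111 → 3-byte char #7 = EF A8 B0.
Leading byte 0xEF = 11101111 matches 1110xxxx → 3-byte sequence.
Byte 1: 0xEF = 11101111, payload 1111 (4 bits).
Byte 2: 0xA8 = 10101000 (10xxxxxx ✓), payload 101000.
Byte 3: 0xB0 = 10110000 (10xxxxxx ✓), payload 110000.
Concatenate: 1111101000110000 = 0xFA30 (16 bits → U+FA30).

U+FA30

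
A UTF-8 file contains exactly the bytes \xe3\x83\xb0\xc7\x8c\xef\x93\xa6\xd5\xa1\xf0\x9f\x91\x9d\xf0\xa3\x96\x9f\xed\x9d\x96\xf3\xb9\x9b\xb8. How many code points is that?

Byte at offset 0: 0xE3 = 11100011 → 3-byte char (#1). Advance 3.
Byte at offset 3: 0xC7 = 11000111 → 2-byte char (#2). Advance 2.
Byte at offset 5: 0xEF = 11101111 → 3-byte char (#3). Advance 3.
Byte at offset 8: 0xD5 = 11010101 → 2-byte char (#4). Advance 2.
Byte at offset 10: 0xF0 = 11110000 → 4-byte char (#5). Advance 4.
Byte at offset 14: 0xF0 = 11110000 → 4-byte char (#6). Advance 4.
Byte at offset 18: 0xED = 11101101 → 3-byte char (#7). Advance 3.
Byte at offset 21: 0xF3 = 11110011 → 4-byte char (#8). Advance 4.
Reached end at offset 25 after 8 code points.

8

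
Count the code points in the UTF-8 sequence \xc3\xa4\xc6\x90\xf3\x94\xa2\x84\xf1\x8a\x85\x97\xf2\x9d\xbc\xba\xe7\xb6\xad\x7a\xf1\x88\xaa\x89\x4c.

9

Byte at offset 0: 0xC3 = 11000011 → 2-byte char (#1). Advance 2.
Byte at offset 2: 0xC6 = 11000110 → 2-byte char (#2). Advance 2.
Byte at offset 4: 0xF3 = 11110011 → 4-byte char (#3). Advance 4.
Byte at offset 8: 0xF1 = 11110001 → 4-byte char (#4). Advance 4.
Byte at offset 12: 0xF2 = 11110010 → 4-byte char (#5). Advance 4.
Byte at offset 16: 0xE7 = 11100111 → 3-byte char (#6). Advance 3.
Byte at offset 19: 0x7A = 01111010 → 1-byte char (#7). Advance 1.
Byte at offset 20: 0xF1 = 11110001 → 4-byte char (#8). Advance 4.
Byte at offset 24: 0x4C = 01001100 → 1-byte char (#9). Advance 1.
Reached end at offset 25 after 9 code points.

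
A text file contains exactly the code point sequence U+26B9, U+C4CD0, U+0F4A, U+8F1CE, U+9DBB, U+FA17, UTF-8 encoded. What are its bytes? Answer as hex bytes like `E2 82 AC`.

E2 9A B9 F3 84 B3 90 E0 BD 8A F2 8F 87 8E E9 B6 BB EF A8 97

U+26B9: 3-byte form → E2 9A B9.
U+C4CD0: 4-byte form → F3 84 B3 90.
U+0F4A: 3-byte form → E0 BD 8A.
U+8F1CE: 4-byte form → F2 8F 87 8E.
U+9DBB: 3-byte form → E9 B6 BB.
U+FA17: 3-byte form → EF A8 97.
Concatenated (20 bytes): E2 9A B9 F3 84 B3 90 E0 BD 8A F2 8F 87 8E E9 B6 BB EF A8 97.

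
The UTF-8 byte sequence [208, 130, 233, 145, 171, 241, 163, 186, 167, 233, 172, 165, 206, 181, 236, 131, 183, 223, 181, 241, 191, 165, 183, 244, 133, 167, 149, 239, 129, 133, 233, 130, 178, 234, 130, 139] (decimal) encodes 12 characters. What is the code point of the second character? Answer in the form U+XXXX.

U+946B

Offset 0: leading byte 0xD0 = 11010000 → 2-byte char #1 = D0 82.
Offset 2: leading byte 0xE9 = 11101001 → 3-byte char #2 = E9 91 AB.
Leading byte 0xE9 = 11101001 matches 1110xxxx → 3-byte sequence.
Byte 1: 0xE9 = 11101001, payload 1001 (4 bits).
Byte 2: 0x91 = 10010001 (10xxxxxx ✓), payload 010001.
Byte 3: 0xAB = 10101011 (10xxxxxx ✓), payload 101011.
Concatenate: 1001010001101011 = 0x946B (16 bits → U+946B).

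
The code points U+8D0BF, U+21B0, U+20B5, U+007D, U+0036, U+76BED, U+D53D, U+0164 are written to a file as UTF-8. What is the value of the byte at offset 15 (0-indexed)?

0xAD

U+8D0BF → 4-byte form F2 8D 82 BF at offsets 0–3.
U+21B0 → 3-byte form E2 86 B0 at offsets 4–6.
U+20B5 → 3-byte form E2 82 B5 at offsets 7–9.
U+007D → 1-byte form 7D at offsets 10–10.
U+0036 → 1-byte form 36 at offsets 11–11.
U+76BED → 4-byte form F1 B6 AF AD at offsets 12–15.
Offset 15 falls in char 6's range; it's byte 4 of F1 B6 AF AD = 0xAD.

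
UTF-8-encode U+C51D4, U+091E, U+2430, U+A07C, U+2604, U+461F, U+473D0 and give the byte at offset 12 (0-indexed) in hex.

U+C51D4 → 4-byte form F3 85 87 94 at offsets 0–3.
U+091E → 3-byte form E0 A4 9E at offsets 4–6.
U+2430 → 3-byte form E2 90 B0 at offsets 7–9.
U+A07C → 3-byte form EA 81 BC at offsets 10–12.
Offset 12 falls in char 4's range; it's byte 3 of EA 81 BC = 0xBC.

0xBC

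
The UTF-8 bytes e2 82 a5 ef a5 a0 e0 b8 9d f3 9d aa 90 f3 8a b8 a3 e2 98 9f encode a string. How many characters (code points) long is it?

6

Byte at offset 0: 0xE2 = 11100010 → 3-byte char (#1). Advance 3.
Byte at offset 3: 0xEF = 11101111 → 3-byte char (#2). Advance 3.
Byte at offset 6: 0xE0 = 11100000 → 3-byte char (#3). Advance 3.
Byte at offset 9: 0xF3 = 11110011 → 4-byte char (#4). Advance 4.
Byte at offset 13: 0xF3 = 11110011 → 4-byte char (#5). Advance 4.
Byte at offset 17: 0xE2 = 11100010 → 3-byte char (#6). Advance 3.
Reached end at offset 20 after 6 code points.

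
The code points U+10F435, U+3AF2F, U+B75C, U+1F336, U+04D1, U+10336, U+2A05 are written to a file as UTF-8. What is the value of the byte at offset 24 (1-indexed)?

1-indexed offset 24 is 0-indexed offset 23.
U+10F435 → 4-byte form F4 8F 90 B5 at offsets 0–3.
U+3AF2F → 4-byte form F0 BA BC AF at offsets 4–7.
U+B75C → 3-byte form EB 9D 9C at offsets 8–10.
U+1F336 → 4-byte form F0 9F 8C B6 at offsets 11–14.
U+04D1 → 2-byte form D3 91 at offsets 15–16.
U+10336 → 4-byte form F0 90 8C B6 at offsets 17–20.
U+2A05 → 3-byte form E2 A8 85 at offsets 21–23.
Offset 23 falls in char 7's range; it's byte 3 of E2 A8 85 = 0x85.

0x85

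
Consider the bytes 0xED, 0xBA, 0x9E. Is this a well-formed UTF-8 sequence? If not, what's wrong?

Structurally a 3-byte sequence; payload = 0xDE9E.
But 0xDE9E is in U+D800–U+DFFF, the surrogate range. Surrogates are not Unicode scalar values and are forbidden in UTF-8.

invalid (encodes a surrogate (U+D800–U+DFFF))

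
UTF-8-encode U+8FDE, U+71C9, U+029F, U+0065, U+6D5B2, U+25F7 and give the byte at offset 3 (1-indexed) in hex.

0x9E

1-indexed offset 3 is 0-indexed offset 2.
U+8FDE → 3-byte form E8 BF 9E at offsets 0–2.
Offset 2 falls in char 1's range; it's byte 3 of E8 BF 9E = 0x9E.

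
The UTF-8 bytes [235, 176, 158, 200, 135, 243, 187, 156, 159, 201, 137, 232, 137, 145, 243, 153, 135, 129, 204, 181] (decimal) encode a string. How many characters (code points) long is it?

Byte at offset 0: 0xEB = 11101011 → 3-byte char (#1). Advance 3.
Byte at offset 3: 0xC8 = 11001000 → 2-byte char (#2). Advance 2.
Byte at offset 5: 0xF3 = 11110011 → 4-byte char (#3). Advance 4.
Byte at offset 9: 0xC9 = 11001001 → 2-byte char (#4). Advance 2.
Byte at offset 11: 0xE8 = 11101000 → 3-byte char (#5). Advance 3.
Byte at offset 14: 0xF3 = 11110011 → 4-byte char (#6). Advance 4.
Byte at offset 18: 0xCC = 11001100 → 2-byte char (#7). Advance 2.
Reached end at offset 20 after 7 code points.

7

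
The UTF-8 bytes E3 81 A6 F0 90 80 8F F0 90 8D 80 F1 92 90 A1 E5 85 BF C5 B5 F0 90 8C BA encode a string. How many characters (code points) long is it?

7

Byte at offset 0: 0xE3 = 11100011 → 3-byte char (#1). Advance 3.
Byte at offset 3: 0xF0 = 11110000 → 4-byte char (#2). Advance 4.
Byte at offset 7: 0xF0 = 11110000 → 4-byte char (#3). Advance 4.
Byte at offset 11: 0xF1 = 11110001 → 4-byte char (#4). Advance 4.
Byte at offset 15: 0xE5 = 11100101 → 3-byte char (#5). Advance 3.
Byte at offset 18: 0xC5 = 11000101 → 2-byte char (#6). Advance 2.
Byte at offset 20: 0xF0 = 11110000 → 4-byte char (#7). Advance 4.
Reached end at offset 24 after 7 code points.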